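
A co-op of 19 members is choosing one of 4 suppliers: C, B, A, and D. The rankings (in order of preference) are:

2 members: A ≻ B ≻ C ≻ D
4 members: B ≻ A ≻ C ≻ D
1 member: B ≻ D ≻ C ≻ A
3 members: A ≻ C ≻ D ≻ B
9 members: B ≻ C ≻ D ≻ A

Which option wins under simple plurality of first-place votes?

B

First-place votes: C 0, B 14, A 5, D 0.
B has the most first-place votes.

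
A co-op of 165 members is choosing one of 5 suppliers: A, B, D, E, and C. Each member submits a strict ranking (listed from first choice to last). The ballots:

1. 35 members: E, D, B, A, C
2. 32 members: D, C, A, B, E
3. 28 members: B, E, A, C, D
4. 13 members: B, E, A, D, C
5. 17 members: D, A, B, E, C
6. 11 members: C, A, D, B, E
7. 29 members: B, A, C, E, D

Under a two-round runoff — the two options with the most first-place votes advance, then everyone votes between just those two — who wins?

D

Round 1 first-place votes: A 0, B 70, D 49, E 35, C 11.
B and D advance.
Runoff: B is preferred to D by 70 voters; D by 95.
D wins the runoff.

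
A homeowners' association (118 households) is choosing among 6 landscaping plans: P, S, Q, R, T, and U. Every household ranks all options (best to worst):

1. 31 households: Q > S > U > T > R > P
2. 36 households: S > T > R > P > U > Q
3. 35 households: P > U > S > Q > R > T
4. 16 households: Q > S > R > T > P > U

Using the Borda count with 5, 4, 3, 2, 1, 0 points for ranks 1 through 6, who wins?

S

P: 31·0 + 36·2 + 35·5 + 16·1 = 263
S: 31·4 + 36·5 + 35·3 + 16·4 = 473
Q: 31·5 + 36·0 + 35·2 + 16·5 = 305
R: 31·1 + 36·3 + 35·1 + 16·3 = 222
T: 31·2 + 36·4 + 35·0 + 16·2 = 238
U: 31·3 + 36·1 + 35·4 + 16·0 = 269
S has the highest Borda score (473).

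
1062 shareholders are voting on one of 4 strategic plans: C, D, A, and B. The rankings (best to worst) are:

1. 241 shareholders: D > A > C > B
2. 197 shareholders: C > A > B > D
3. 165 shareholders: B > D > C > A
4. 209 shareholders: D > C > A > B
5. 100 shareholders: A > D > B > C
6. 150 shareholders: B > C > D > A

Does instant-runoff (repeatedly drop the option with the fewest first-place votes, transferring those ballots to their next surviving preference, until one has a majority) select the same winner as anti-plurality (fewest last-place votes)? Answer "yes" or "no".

no

Instant-runoff — R1 C 197, D 450, A 100, B 315 (A out); R2 C 197, D 550, B 315 (D winner). Winner: D.
Anti-plurality — last-place votes: C 100, D 197, A 315, B 450. Winner: C.
The two methods disagree.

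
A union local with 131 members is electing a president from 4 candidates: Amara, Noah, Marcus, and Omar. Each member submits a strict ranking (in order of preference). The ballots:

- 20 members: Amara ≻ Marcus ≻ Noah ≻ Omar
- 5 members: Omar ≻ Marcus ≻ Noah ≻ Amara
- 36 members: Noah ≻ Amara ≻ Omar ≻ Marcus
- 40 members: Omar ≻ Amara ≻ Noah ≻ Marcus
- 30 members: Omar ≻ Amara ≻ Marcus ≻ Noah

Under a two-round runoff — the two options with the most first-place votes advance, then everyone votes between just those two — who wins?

Round 1 first-place votes: Amara 20, Noah 36, Marcus 0, Omar 75.
Omar and Noah advance.
Runoff: Omar is preferred to Noah by 75 voters; Noah by 56.
Omar wins the runoff.

Omar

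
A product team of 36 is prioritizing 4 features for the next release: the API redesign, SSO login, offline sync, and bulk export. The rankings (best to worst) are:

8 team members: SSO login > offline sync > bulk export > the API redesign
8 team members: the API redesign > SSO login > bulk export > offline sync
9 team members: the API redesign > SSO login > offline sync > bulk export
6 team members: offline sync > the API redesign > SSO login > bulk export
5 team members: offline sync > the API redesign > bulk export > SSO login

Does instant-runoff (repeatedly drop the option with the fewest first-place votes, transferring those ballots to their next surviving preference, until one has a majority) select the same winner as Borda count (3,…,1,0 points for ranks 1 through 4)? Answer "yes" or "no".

Instant-runoff — R1 the API redesign 17, SSO login 8, offline sync 11, bulk export 0 (bulk export out); R2 the API redesign 17, SSO login 8, offline sync 11 (SSO login out); R3 the API redesign 17, offline sync 19 (offline sync winner). Winner: offline sync.
Borda — scores: the API redesign 73, SSO login 64, offline sync 58, bulk export 21. Winner: the API redesign.
The two methods disagree.

no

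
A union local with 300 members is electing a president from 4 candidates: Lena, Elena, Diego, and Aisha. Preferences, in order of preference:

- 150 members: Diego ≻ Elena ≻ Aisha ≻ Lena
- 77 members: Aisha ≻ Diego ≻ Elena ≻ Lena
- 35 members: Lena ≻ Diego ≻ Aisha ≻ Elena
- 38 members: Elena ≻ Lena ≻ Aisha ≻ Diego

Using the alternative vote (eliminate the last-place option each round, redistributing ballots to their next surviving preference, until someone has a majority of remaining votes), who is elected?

Diego

Round 1: Lena 35, Elena 38, Diego 150, Aisha 77. Eliminate Lena.
Round 2: Elena 38, Diego 185, Aisha 77. Diego has a majority.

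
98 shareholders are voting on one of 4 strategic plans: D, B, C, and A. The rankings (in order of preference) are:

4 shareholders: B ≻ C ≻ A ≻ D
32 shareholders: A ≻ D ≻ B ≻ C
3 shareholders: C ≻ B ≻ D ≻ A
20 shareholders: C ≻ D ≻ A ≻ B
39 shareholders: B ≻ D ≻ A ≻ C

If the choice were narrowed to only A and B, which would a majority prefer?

A

Voters preferring A to B: 52; preferring B to A: 46.
A wins the head-to-head.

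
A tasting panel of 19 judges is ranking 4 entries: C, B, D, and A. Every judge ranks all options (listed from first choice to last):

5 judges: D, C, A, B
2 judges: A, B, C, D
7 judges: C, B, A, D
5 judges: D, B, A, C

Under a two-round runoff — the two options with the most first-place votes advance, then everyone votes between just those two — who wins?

Round 1 first-place votes: C 7, B 0, D 10, A 2.
D and C advance.
Runoff: D is preferred to C by 10 voters; C by 9.
D wins the runoff.

D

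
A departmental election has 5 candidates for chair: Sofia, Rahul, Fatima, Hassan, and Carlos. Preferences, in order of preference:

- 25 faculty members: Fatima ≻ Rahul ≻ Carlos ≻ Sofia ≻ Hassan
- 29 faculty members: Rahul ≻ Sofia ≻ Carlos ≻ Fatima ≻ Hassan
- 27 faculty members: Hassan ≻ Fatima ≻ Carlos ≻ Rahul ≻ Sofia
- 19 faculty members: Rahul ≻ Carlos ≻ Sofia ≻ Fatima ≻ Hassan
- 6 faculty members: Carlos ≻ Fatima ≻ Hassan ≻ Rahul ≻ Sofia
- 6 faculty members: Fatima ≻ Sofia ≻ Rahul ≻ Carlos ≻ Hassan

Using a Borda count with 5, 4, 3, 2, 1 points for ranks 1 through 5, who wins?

Sofia: 25·2 + 29·4 + 27·1 + 19·3 + 6·1 + 6·4 = 280
Rahul: 25·4 + 29·5 + 27·2 + 19·5 + 6·2 + 6·3 = 424
Fatima: 25·5 + 29·2 + 27·4 + 19·2 + 6·4 + 6·5 = 383
Hassan: 25·1 + 29·1 + 27·5 + 19·1 + 6·3 + 6·1 = 232
Carlos: 25·3 + 29·3 + 27·3 + 19·4 + 6·5 + 6·2 = 361
Rahul has the highest Borda score (424).

Rahul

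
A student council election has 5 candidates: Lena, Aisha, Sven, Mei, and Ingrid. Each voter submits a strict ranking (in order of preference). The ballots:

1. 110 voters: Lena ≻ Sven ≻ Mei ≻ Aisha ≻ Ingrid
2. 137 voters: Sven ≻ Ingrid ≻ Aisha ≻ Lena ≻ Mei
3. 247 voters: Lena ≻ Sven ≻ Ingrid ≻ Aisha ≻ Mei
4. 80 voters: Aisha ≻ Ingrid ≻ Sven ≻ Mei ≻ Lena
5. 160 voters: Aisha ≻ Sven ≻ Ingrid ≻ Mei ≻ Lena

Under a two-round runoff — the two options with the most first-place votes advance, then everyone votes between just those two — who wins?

Round 1 first-place votes: Lena 357, Aisha 240, Sven 137, Mei 0, Ingrid 0.
Lena and Aisha advance.
Runoff: Lena is preferred to Aisha by 357 voters; Aisha by 377.
Aisha wins the runoff.

Aisha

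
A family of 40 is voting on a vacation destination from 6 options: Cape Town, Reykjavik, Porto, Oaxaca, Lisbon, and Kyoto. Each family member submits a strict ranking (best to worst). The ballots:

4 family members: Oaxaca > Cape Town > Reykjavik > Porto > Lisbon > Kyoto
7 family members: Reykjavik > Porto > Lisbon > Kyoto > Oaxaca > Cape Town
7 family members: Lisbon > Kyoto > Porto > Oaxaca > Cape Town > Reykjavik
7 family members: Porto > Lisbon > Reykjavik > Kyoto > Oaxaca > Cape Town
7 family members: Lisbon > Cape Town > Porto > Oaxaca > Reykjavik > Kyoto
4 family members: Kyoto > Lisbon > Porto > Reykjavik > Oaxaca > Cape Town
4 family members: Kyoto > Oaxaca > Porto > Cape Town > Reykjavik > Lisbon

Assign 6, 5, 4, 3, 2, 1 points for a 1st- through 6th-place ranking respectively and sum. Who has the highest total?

Lisbon

Cape Town: 4·5 + 7·1 + 7·2 + 7·1 + 7·5 + 4·1 + 4·3 = 99
Reykjavik: 4·4 + 7·6 + 7·1 + 7·4 + 7·2 + 4·3 + 4·2 = 127
Porto: 4·3 + 7·5 + 7·4 + 7·6 + 7·4 + 4·4 + 4·4 = 177
Oaxaca: 4·6 + 7·2 + 7·3 + 7·2 + 7·3 + 4·2 + 4·5 = 122
Lisbon: 4·2 + 7·4 + 7·6 + 7·5 + 7·6 + 4·5 + 4·1 = 179
Kyoto: 4·1 + 7·3 + 7·5 + 7·3 + 7·1 + 4·6 + 4·6 = 136
Lisbon has the highest Borda score (179).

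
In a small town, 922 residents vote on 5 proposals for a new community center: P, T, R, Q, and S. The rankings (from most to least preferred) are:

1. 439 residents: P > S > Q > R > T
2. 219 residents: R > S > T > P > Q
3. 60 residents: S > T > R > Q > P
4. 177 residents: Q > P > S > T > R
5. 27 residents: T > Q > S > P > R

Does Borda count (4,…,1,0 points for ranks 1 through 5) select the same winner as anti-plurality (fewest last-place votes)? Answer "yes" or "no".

Borda — scores: P 2533, T 903, R 1435, Q 1727, S 2622. Winner: S.
Anti-plurality — last-place votes: P 60, T 439, R 204, Q 219, S 0. Winner: S.
The two methods agree.

yes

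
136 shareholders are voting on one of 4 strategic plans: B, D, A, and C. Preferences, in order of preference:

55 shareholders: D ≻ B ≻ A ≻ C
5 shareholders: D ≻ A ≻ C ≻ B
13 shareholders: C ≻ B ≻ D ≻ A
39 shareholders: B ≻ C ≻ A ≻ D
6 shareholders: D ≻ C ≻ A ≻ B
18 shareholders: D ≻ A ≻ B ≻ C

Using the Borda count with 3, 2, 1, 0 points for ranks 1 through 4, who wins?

B

B: 55·2 + 5·0 + 13·2 + 39·3 + 6·0 + 18·1 = 271
D: 55·3 + 5·3 + 13·1 + 39·0 + 6·3 + 18·3 = 265
A: 55·1 + 5·2 + 13·0 + 39·1 + 6·1 + 18·2 = 146
C: 55·0 + 5·1 + 13·3 + 39·2 + 6·2 + 18·0 = 134
B has the highest Borda score (271).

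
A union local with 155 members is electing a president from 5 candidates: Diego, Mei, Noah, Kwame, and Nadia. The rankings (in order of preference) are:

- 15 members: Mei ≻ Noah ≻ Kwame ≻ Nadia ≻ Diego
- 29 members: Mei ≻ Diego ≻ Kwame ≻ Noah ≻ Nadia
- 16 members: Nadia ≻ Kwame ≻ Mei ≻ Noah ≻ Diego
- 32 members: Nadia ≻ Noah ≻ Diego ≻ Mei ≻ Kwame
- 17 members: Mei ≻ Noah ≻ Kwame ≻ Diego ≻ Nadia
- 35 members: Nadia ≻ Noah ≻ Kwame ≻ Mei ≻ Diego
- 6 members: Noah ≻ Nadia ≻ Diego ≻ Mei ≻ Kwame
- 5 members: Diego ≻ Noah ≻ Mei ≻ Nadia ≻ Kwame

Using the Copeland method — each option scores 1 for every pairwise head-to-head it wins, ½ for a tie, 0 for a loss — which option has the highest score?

Diego: loses to Mei, Noah, Kwame, and Nadia → score 0.
Mei: beats Diego and Kwame; loses to Noah and Nadia → score 2.
Noah: beats Diego, Mei, and Kwame; loses to Nadia → score 3.
Kwame: beats Diego; loses to Mei, Noah, and Nadia → score 1.
Nadia: beats Diego, Mei, Noah, and Kwame → score 4.
Nadia has the best pairwise record.

Nadia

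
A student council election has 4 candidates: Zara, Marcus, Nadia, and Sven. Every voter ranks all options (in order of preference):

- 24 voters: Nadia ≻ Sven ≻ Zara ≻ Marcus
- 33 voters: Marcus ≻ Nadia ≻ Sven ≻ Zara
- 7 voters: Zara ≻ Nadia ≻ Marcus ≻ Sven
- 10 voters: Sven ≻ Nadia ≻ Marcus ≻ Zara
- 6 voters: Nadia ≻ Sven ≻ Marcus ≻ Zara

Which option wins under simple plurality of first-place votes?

Marcus

First-place votes: Zara 7, Marcus 33, Nadia 30, Sven 10.
Marcus has the most first-place votes.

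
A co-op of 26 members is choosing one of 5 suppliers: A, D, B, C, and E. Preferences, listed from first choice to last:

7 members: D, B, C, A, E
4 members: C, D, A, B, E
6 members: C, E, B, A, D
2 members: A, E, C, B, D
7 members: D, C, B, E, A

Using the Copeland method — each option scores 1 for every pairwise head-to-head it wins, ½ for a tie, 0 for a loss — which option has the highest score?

D

A: ties E; loses to D, B, and C → score 0.5.
D: beats A, B, C, and E → score 4.
B: beats A and E; loses to D and C → score 2.
C: beats A, B, and E; loses to D → score 3.
E: ties A; loses to D, B, and C → score 0.5.
D has the best pairwise record.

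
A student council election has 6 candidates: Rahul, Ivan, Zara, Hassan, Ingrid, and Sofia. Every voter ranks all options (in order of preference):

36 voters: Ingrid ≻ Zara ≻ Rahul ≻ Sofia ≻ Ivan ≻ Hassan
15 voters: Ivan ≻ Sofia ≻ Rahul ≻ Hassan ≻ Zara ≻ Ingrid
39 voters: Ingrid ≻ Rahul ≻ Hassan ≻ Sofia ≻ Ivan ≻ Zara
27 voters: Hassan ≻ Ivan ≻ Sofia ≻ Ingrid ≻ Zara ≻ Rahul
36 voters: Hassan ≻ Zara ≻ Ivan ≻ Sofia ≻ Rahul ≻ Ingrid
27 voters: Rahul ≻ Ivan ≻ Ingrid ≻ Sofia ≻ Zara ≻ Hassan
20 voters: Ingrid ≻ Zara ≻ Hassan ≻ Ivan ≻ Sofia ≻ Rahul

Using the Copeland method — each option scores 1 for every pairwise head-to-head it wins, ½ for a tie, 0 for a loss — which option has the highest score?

Rahul: beats Ivan, Hassan, and Sofia; loses to Zara and Ingrid → score 3.
Ivan: beats Zara, Ingrid, and Sofia; loses to Rahul and Hassan → score 3.
Zara: beats Rahul; loses to Ivan, Hassan, Ingrid, and Sofia → score 1.
Hassan: beats Ivan, Zara, and Sofia; loses to Rahul and Ingrid → score 3.
Ingrid: beats Rahul, Zara, Hassan, and Sofia; loses to Ivan → score 4.
Sofia: beats Zara; loses to Rahul, Ivan, Hassan, and Ingrid → score 1.
Ingrid has the best pairwise record.

Ingrid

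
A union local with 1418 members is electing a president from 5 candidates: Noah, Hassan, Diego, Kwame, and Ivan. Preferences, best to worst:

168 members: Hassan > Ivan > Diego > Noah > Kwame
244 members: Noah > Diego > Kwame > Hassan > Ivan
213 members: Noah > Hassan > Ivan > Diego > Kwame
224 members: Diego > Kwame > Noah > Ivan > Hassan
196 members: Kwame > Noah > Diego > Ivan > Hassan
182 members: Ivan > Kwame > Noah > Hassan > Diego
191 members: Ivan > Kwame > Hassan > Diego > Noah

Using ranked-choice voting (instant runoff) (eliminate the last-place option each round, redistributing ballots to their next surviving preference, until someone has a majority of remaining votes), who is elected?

Noah

Round 1: Noah 457, Hassan 168, Diego 224, Kwame 196, Ivan 373. Eliminate Hassan.
Round 2: Noah 457, Diego 224, Kwame 196, Ivan 541. Eliminate Kwame.
Round 3: Noah 653, Diego 224, Ivan 541. Eliminate Diego.
Round 4: Noah 877, Ivan 541. Noah has a majority.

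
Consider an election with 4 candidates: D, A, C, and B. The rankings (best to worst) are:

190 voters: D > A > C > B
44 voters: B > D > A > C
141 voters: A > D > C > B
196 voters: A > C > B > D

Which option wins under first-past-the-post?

A

First-place votes: D 190, A 337, C 0, B 44.
A has the most first-place votes.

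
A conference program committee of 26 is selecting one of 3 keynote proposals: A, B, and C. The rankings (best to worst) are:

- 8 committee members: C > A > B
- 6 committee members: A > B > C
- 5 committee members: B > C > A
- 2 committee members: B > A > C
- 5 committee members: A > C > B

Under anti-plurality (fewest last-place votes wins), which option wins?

Last-place votes: A 5, B 13, C 8.
A is ranked last by the fewest voters, so A wins.

A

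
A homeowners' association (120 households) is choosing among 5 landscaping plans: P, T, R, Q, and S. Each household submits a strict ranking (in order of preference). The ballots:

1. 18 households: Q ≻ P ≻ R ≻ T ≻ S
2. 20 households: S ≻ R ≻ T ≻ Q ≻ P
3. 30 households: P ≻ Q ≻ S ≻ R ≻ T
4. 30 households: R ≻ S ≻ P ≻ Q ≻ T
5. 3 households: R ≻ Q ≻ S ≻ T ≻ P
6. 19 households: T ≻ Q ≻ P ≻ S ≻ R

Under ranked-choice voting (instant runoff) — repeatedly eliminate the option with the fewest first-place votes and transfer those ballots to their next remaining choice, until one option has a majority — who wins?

P

Round 1: P 30, T 19, R 33, Q 18, S 20. Eliminate Q.
Round 2: P 48, T 19, R 33, S 20. Eliminate T.
Round 3: P 67, R 33, S 20. P has a majority.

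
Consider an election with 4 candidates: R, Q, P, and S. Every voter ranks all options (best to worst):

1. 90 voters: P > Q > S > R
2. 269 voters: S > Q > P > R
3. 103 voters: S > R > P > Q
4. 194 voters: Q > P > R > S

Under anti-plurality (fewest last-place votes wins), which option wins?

P

Last-place votes: R 359, Q 103, P 0, S 194.
P is ranked last by the fewest voters, so P wins.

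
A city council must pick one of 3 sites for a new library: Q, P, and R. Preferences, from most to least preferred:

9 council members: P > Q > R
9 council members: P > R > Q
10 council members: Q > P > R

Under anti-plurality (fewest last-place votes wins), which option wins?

Last-place votes: Q 9, P 0, R 19.
P is ranked last by the fewest voters, so P wins.

P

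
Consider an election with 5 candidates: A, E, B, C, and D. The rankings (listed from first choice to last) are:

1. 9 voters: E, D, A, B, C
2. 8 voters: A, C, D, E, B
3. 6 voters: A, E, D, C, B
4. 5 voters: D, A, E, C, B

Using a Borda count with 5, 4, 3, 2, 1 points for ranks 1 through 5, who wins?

A: 9·3 + 8·5 + 6·5 + 5·4 = 117
E: 9·5 + 8·2 + 6·4 + 5·3 = 100
B: 9·2 + 8·1 + 6·1 + 5·1 = 37
C: 9·1 + 8·4 + 6·2 + 5·2 = 63
D: 9·4 + 8·3 + 6·3 + 5·5 = 103
A has the highest Borda score (117).

A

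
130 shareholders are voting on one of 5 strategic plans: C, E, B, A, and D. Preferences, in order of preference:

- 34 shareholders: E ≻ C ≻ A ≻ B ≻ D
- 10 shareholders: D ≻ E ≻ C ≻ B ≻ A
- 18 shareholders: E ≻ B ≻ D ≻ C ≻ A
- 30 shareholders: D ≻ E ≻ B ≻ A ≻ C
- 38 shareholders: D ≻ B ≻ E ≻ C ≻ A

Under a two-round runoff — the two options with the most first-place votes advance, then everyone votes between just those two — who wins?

Round 1 first-place votes: C 0, E 52, B 0, A 0, D 78.
D and E advance.
Runoff: D is preferred to E by 78 voters; E by 52.
D wins the runoff.

D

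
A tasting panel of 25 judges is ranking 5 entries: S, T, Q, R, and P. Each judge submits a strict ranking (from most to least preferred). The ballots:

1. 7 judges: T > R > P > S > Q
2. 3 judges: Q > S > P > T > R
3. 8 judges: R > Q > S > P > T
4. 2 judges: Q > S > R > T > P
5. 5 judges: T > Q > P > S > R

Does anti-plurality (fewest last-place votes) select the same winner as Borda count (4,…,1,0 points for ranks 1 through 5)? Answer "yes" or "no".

no

Anti-plurality — last-place votes: S 0, T 8, Q 7, R 8, P 2. Winner: S.
Borda — scores: S 43, T 53, Q 59, R 57, P 38. Winner: Q.
The two methods disagree.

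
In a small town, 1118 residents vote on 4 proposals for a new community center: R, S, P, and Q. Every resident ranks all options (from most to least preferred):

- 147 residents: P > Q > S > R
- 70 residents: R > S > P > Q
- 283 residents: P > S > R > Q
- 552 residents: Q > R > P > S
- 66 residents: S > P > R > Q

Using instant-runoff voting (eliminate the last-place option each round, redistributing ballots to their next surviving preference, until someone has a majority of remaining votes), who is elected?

P

Round 1: R 70, S 66, P 430, Q 552. Eliminate S.
Round 2: R 70, P 496, Q 552. Eliminate R.
Round 3: P 566, Q 552. P has a majority.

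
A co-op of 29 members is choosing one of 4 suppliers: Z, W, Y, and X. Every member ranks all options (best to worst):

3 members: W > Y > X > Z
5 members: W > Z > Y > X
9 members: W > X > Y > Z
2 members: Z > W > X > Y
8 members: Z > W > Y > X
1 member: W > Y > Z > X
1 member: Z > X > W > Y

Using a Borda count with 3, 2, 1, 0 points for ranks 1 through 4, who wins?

W

Z: 3·0 + 5·2 + 9·0 + 2·3 + 8·3 + 1·1 + 1·3 = 44
W: 3·3 + 5·3 + 9·3 + 2·2 + 8·2 + 1·3 + 1·1 = 75
Y: 3·2 + 5·1 + 9·1 + 2·0 + 8·1 + 1·2 + 1·0 = 30
X: 3·1 + 5·0 + 9·2 + 2·1 + 8·0 + 1·0 + 1·2 = 25
W has the highest Borda score (75).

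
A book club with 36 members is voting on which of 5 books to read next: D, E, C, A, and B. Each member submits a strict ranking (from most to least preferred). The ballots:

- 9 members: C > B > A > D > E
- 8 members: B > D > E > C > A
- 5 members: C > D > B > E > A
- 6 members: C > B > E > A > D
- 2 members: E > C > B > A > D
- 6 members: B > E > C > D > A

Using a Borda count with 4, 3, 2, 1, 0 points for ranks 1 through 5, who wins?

D: 9·1 + 8·3 + 5·3 + 6·0 + 2·0 + 6·1 = 54
E: 9·0 + 8·2 + 5·1 + 6·2 + 2·4 + 6·3 = 59
C: 9·4 + 8·1 + 5·4 + 6·4 + 2·3 + 6·2 = 106
A: 9·2 + 8·0 + 5·0 + 6·1 + 2·1 + 6·0 = 26
B: 9·3 + 8·4 + 5·2 + 6·3 + 2·2 + 6·4 = 115
B has the highest Borda score (115).

B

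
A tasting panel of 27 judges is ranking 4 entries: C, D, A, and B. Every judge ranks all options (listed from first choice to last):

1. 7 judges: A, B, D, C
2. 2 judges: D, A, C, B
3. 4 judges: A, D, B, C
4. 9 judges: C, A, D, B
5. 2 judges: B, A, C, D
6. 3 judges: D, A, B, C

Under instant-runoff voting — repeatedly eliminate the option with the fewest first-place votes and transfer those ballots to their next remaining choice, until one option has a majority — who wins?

A

Round 1: C 9, D 5, A 11, B 2. Eliminate B.
Round 2: C 9, D 5, A 13. Eliminate D.
Round 3: C 9, A 18. A has a majority.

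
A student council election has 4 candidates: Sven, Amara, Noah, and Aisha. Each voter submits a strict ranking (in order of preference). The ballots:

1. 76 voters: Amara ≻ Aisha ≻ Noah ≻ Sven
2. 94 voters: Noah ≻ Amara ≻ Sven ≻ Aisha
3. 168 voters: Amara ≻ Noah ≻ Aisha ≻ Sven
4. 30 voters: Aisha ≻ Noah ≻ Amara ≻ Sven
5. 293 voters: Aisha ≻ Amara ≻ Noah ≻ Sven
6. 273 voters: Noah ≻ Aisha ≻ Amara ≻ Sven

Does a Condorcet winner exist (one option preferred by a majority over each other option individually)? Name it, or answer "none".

Checking pairwise contests:
Amara beats Sven 934–0.
Aisha beats Amara 596–338.
Amara beats Noah 537–397.
Noah beats Aisha 535–399.
Every option loses at least one head-to-head, so there is no Condorcet winner.

none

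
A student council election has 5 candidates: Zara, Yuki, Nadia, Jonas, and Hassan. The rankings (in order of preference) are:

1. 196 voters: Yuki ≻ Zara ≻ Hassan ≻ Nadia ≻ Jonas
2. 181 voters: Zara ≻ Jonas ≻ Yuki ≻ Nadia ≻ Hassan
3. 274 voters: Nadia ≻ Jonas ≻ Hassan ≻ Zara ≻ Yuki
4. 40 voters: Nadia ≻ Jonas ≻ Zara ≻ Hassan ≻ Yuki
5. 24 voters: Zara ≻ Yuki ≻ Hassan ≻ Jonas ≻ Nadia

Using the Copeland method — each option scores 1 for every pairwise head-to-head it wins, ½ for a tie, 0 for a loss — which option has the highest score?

Zara

Zara: beats Yuki, Nadia, Jonas, and Hassan → score 4.
Yuki: beats Nadia and Hassan; loses to Zara and Jonas → score 2.
Nadia: beats Jonas and Hassan; loses to Zara and Yuki → score 2.
Jonas: beats Yuki and Hassan; loses to Zara and Nadia → score 2.
Hassan: loses to Zara, Yuki, Nadia, and Jonas → score 0.
Zara has the best pairwise record.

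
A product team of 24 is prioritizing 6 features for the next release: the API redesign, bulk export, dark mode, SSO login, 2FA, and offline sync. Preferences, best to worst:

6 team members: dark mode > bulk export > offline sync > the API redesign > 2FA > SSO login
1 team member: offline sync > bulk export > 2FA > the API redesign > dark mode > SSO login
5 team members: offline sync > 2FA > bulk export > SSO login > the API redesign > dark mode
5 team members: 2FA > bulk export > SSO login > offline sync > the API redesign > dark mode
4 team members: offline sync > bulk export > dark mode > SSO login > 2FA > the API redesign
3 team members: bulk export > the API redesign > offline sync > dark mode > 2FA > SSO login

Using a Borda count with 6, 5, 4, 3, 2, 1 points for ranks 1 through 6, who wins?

bulk export

the API redesign: 6·3 + 1·3 + 5·2 + 5·2 + 4·1 + 3·5 = 60
bulk export: 6·5 + 1·5 + 5·4 + 5·5 + 4·5 + 3·6 = 118
dark mode: 6·6 + 1·2 + 5·1 + 5·1 + 4·4 + 3·3 = 73
SSO login: 6·1 + 1·1 + 5·3 + 5·4 + 4·3 + 3·1 = 57
2FA: 6·2 + 1·4 + 5·5 + 5·6 + 4·2 + 3·2 = 85
offline sync: 6·4 + 1·6 + 5·6 + 5·3 + 4·6 + 3·4 = 111
bulk export has the highest Borda score (118).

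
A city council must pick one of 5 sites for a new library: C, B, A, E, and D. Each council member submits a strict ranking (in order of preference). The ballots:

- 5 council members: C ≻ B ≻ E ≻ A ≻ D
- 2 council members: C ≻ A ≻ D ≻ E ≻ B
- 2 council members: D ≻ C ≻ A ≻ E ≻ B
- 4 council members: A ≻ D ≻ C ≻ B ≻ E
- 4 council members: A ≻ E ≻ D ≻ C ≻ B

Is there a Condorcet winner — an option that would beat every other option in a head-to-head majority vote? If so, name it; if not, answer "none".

Checking pairwise contests:
D beats C 10–7.
C beats B 17–0.
C beats A 9–8.
C beats E 13–4.
A beats D 15–2.
Every option loses at least one head-to-head, so there is no Condorcet winner.

none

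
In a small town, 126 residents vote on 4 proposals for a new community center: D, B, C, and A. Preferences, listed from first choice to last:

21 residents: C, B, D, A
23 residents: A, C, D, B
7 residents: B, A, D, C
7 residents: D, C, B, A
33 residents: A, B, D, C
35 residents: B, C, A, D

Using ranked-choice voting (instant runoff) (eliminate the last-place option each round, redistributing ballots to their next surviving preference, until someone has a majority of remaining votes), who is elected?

Round 1: D 7, B 42, C 21, A 56. Eliminate D.
Round 2: B 42, C 28, A 56. Eliminate C.
Round 3: B 70, A 56. B has a majority.

B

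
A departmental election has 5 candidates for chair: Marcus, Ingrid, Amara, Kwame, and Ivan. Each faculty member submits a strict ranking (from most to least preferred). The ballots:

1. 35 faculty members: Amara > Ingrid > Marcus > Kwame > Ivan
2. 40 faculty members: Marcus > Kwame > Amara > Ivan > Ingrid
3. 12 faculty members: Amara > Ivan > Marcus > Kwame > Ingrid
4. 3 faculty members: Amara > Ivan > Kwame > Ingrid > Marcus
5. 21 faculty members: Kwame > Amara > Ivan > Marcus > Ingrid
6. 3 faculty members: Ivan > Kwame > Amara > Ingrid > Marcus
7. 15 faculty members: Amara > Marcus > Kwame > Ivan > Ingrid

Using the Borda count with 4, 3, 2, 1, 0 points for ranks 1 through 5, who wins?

Marcus: 35·2 + 40·4 + 12·2 + 3·0 + 21·1 + 3·0 + 15·3 = 320
Ingrid: 35·3 + 40·0 + 12·0 + 3·1 + 21·0 + 3·1 + 15·0 = 111
Amara: 35·4 + 40·2 + 12·4 + 3·4 + 21·3 + 3·2 + 15·4 = 409
Kwame: 35·1 + 40·3 + 12·1 + 3·2 + 21·4 + 3·3 + 15·2 = 296
Ivan: 35·0 + 40·1 + 12·3 + 3·3 + 21·2 + 3·4 + 15·1 = 154
Amara has the highest Borda score (409).

Amara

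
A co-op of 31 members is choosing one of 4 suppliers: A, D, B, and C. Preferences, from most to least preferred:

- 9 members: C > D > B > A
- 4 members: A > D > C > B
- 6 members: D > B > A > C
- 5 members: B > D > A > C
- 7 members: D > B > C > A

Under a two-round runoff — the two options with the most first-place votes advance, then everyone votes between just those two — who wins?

D

Round 1 first-place votes: A 4, D 13, B 5, C 9.
D and C advance.
Runoff: D is preferred to C by 22 voters; C by 9.
D wins the runoff.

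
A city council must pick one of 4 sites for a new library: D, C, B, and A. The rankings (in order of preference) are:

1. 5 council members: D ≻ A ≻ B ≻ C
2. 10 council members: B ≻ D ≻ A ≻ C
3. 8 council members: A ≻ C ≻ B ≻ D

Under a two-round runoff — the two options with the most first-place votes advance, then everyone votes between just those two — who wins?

Round 1 first-place votes: D 5, C 0, B 10, A 8.
B and A advance.
Runoff: B is preferred to A by 10 voters; A by 13.
A wins the runoff.

A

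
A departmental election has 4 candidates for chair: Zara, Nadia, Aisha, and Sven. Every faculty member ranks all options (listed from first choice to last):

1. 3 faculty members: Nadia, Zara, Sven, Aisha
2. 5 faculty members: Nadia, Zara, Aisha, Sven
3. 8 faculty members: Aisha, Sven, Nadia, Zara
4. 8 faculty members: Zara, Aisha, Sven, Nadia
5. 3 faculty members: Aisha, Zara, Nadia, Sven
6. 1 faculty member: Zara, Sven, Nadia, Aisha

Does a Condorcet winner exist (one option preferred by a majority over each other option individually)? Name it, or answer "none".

none

Checking pairwise contests:
Nadia beats Zara 16–12.
Aisha beats Nadia 19–9.
Zara beats Aisha 17–11.
Zara beats Sven 20–8.
Every option loses at least one head-to-head, so there is no Condorcet winner.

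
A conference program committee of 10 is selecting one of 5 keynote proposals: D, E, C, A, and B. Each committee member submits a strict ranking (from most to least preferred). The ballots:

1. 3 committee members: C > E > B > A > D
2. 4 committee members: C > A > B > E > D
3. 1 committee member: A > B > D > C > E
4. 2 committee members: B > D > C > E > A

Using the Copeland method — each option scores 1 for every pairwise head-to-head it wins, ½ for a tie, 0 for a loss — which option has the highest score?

C

D: loses to E, C, A, and B → score 0.
E: beats D; ties A; loses to C and B → score 1.5.
C: beats D, E, A, and B → score 4.
A: beats D; ties E and B; loses to C → score 2.
B: beats D and E; ties A; loses to C → score 2.5.
C has the best pairwise record.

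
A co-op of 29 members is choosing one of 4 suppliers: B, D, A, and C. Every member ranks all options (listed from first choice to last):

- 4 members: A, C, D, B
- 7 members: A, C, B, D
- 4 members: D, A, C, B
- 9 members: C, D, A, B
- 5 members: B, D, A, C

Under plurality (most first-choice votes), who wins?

A

First-place votes: B 5, D 4, A 11, C 9.
A has the most first-place votes.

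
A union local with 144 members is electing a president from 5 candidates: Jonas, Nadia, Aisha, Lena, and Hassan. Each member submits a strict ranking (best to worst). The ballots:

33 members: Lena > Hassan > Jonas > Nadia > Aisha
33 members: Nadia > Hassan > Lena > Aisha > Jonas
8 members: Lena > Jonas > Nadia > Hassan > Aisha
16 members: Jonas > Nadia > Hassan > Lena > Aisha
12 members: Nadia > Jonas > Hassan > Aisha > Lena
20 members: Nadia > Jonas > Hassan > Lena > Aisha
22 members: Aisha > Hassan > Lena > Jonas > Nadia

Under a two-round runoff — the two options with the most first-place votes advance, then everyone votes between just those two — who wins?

Nadia

Round 1 first-place votes: Jonas 16, Nadia 65, Aisha 22, Lena 41, Hassan 0.
Nadia and Lena advance.
Runoff: Nadia is preferred to Lena by 81 voters; Lena by 63.
Nadia wins the runoff.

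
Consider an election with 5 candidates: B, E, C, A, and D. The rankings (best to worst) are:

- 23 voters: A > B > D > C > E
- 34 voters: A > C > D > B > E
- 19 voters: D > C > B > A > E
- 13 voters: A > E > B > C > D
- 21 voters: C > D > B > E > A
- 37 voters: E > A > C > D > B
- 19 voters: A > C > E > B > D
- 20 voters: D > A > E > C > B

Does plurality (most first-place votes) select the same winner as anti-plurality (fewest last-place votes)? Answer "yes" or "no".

no

Plurality — first-place votes: B 0, E 37, C 21, A 89, D 39. Winner: A.
Anti-plurality — last-place votes: B 57, E 76, C 0, A 21, D 32. Winner: C.
The two methods disagree.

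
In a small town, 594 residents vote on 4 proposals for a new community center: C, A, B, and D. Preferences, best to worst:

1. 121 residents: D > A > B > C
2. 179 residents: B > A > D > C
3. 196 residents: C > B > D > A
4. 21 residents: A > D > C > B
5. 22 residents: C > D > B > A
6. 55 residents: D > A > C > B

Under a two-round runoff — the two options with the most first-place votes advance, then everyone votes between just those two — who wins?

Round 1 first-place votes: C 218, A 21, B 179, D 176.
C and B advance.
Runoff: C is preferred to B by 294 voters; B by 300.
B wins the runoff.

B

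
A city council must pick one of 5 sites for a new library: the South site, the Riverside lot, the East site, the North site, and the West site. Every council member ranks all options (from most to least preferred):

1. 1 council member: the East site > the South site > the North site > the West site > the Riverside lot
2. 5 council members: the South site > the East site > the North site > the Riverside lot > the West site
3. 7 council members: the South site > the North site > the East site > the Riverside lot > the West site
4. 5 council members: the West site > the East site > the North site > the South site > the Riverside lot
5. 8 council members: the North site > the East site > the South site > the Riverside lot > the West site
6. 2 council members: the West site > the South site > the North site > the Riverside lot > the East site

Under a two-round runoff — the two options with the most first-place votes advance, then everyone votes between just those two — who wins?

the South site

Round 1 first-place votes: the South site 12, the Riverside lot 0, the East site 1, the North site 8, the West site 7.
the South site and the North site advance.
Runoff: the South site is preferred to the North site by 15 voters; the North site by 13.
the South site wins the runoff.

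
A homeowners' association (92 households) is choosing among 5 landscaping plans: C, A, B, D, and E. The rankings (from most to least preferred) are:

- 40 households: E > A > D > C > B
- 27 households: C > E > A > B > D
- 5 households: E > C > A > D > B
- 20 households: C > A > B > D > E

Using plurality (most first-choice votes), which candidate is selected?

C

First-place votes: C 47, A 0, B 0, D 0, E 45.
C has the most first-place votes.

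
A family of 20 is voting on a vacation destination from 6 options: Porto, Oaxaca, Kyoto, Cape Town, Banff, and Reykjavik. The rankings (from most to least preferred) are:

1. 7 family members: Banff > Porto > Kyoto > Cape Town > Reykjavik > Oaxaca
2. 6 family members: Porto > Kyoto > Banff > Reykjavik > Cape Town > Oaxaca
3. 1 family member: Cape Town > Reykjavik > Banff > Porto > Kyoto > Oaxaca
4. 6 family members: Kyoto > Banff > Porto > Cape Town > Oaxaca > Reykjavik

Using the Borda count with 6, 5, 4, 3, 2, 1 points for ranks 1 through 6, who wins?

Porto: 7·5 + 6·6 + 1·3 + 6·4 = 98
Oaxaca: 7·1 + 6·1 + 1·1 + 6·2 = 26
Kyoto: 7·4 + 6·5 + 1·2 + 6·6 = 96
Cape Town: 7·3 + 6·2 + 1·6 + 6·3 = 57
Banff: 7·6 + 6·4 + 1·4 + 6·5 = 100
Reykjavik: 7·2 + 6·3 + 1·5 + 6·1 = 43
Banff has the highest Borda score (100).

Banff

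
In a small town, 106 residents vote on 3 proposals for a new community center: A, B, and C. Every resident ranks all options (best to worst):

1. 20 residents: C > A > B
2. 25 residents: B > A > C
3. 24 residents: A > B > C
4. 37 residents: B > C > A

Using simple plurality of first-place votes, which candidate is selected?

B

First-place votes: A 24, B 62, C 20.
B has the most first-place votes.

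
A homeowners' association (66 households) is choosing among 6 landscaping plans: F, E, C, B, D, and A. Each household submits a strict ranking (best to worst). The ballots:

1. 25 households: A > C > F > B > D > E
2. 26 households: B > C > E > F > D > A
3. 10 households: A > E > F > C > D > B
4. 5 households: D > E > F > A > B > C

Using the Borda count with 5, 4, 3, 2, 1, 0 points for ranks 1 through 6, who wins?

F: 25·3 + 26·2 + 10·3 + 5·3 = 172
E: 25·0 + 26·3 + 10·4 + 5·4 = 138
C: 25·4 + 26·4 + 10·2 + 5·0 = 224
B: 25·2 + 26·5 + 10·0 + 5·1 = 185
D: 25·1 + 26·1 + 10·1 + 5·5 = 86
A: 25·5 + 26·0 + 10·5 + 5·2 = 185
C has the highest Borda score (224).

C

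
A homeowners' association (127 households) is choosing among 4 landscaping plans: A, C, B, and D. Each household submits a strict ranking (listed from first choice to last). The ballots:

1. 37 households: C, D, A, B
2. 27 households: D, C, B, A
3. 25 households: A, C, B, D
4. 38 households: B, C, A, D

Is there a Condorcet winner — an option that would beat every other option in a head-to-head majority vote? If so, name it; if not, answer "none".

C

C vs A: 102–25 for C.
C vs B: 89–38 for C.
C vs D: 100–27 for C.
C beats every other option head-to-head.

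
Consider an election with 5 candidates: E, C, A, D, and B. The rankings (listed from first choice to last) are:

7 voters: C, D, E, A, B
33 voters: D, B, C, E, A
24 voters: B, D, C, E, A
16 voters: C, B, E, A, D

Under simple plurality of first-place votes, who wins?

D

First-place votes: E 0, C 23, A 0, D 33, B 24.
D has the most first-place votes.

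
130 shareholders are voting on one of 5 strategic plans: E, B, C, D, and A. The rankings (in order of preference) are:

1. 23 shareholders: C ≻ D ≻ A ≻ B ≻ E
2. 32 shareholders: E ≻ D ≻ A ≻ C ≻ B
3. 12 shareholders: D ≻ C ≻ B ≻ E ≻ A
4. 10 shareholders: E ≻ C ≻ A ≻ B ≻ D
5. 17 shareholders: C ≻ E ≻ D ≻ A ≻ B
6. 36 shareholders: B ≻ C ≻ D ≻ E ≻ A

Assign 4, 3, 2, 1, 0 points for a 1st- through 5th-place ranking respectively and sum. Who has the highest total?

C

E: 23·0 + 32·4 + 12·1 + 10·4 + 17·3 + 36·1 = 267
B: 23·1 + 32·0 + 12·2 + 10·1 + 17·0 + 36·4 = 201
C: 23·4 + 32·1 + 12·3 + 10·3 + 17·4 + 36·3 = 366
D: 23·3 + 32·3 + 12·4 + 10·0 + 17·2 + 36·2 = 319
A: 23·2 + 32·2 + 12·0 + 10·2 + 17·1 + 36·0 = 147
C has the highest Borda score (366).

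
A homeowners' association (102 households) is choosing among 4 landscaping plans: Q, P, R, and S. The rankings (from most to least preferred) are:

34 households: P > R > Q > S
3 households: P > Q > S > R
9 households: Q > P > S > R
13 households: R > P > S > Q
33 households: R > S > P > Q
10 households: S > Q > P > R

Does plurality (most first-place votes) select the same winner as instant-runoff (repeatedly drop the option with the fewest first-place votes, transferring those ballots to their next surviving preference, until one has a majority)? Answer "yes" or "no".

no

Plurality — first-place votes: Q 9, P 37, R 46, S 10. Winner: R.
Instant-runoff — R1 Q 9, P 37, R 46, S 10 (Q out); R2 P 46, R 46, S 10 (S out); R3 P 56, R 46 (P winner). Winner: P.
The two methods disagree.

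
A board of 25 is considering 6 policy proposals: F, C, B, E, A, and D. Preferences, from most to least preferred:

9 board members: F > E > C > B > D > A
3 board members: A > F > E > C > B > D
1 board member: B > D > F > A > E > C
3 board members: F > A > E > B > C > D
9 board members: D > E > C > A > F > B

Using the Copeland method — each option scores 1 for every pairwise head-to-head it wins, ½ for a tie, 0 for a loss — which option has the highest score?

F

F: beats C, B, E, A, and D → score 5.
C: beats B, A, and D; loses to F and E → score 3.
B: beats D; loses to F, C, E, and A → score 1.
E: beats C, B, A, and D; loses to F → score 4.
A: beats B; loses to F, C, E, and D → score 1.
D: beats A; loses to F, C, B, and E → score 1.
F has the best pairwise record.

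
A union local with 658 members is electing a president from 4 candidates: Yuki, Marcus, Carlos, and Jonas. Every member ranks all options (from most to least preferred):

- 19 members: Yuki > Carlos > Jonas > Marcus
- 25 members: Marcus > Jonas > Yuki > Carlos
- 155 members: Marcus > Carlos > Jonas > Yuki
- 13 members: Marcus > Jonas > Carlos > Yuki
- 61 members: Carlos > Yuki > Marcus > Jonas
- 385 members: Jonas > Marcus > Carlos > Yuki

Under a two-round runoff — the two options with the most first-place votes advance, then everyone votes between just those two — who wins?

Jonas

Round 1 first-place votes: Yuki 19, Marcus 193, Carlos 61, Jonas 385.
Jonas and Marcus advance.
Runoff: Jonas is preferred to Marcus by 404 voters; Marcus by 254.
Jonas wins the runoff.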